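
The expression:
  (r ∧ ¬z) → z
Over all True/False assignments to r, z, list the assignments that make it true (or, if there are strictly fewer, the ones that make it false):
is false only for:
  r=True, z=False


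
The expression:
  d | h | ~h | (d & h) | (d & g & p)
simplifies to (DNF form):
True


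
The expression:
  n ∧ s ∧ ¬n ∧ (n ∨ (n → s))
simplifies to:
False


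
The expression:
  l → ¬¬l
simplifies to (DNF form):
True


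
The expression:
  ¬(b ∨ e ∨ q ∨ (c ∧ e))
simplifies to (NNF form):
¬b ∧ ¬e ∧ ¬q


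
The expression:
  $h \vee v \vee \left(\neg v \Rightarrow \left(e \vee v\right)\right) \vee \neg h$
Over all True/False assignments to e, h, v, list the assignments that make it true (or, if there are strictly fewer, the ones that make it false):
is always true.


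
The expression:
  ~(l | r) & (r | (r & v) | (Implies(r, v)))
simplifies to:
~l & ~r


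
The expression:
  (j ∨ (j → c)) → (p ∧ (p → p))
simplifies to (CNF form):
p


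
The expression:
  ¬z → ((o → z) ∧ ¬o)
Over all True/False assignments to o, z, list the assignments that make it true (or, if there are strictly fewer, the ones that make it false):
is false only for:
  o=True, z=False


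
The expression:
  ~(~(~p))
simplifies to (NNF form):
~p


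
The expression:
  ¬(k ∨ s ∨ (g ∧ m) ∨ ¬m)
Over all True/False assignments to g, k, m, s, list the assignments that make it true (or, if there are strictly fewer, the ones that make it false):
is true only for:
  g=False, k=False, m=True, s=False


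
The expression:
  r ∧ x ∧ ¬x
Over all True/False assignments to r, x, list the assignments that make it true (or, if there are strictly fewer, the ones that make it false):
is never true.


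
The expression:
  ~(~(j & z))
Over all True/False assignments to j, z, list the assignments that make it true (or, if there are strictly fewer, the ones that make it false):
is true only for:
  j=True, z=True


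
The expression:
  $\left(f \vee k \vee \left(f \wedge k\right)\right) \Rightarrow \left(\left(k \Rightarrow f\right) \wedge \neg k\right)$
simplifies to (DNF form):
$\neg k$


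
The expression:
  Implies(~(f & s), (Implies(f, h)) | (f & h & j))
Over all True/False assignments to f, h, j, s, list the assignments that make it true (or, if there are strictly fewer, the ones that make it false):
is false only for:
  f=True, h=False, j=False, s=False;
  f=True, h=False, j=True, s=False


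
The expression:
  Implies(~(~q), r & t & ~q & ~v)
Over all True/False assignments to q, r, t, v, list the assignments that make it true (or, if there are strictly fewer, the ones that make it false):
is true only for:
  q=False, r=False, t=False, v=False;
  q=False, r=False, t=False, v=True;
  q=False, r=False, t=True, v=False;
  q=False, r=False, t=True, v=True;
  q=False, r=True, t=False, v=False;
  q=False, r=True, t=False, v=True;
  q=False, r=True, t=True, v=False;
  q=False, r=True, t=True, v=True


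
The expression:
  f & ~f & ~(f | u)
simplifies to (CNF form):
False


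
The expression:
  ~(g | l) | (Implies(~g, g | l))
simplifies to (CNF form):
True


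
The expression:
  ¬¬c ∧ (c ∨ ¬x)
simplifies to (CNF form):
c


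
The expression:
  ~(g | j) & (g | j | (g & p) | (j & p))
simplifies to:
False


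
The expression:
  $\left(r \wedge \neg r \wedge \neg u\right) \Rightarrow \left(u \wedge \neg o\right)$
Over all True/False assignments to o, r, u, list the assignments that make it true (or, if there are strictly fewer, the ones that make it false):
is always true.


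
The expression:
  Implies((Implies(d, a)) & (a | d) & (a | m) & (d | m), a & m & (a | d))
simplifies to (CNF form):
m | ~a | ~d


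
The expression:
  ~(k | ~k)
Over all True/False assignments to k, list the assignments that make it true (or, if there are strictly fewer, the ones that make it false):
is never true.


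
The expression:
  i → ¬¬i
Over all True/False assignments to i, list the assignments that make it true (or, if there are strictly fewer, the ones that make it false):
is always true.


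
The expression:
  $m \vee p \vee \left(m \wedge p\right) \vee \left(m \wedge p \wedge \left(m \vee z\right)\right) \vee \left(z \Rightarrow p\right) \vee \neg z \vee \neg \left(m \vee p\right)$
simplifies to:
$\text{True}$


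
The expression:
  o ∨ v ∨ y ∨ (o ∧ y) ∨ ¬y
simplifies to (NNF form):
True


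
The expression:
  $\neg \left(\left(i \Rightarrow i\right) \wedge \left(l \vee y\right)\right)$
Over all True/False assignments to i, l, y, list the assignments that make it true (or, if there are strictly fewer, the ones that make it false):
is true only for:
  i=False, l=False, y=False;
  i=True, l=False, y=False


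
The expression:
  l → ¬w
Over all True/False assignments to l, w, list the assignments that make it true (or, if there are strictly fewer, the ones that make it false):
is false only for:
  l=True, w=True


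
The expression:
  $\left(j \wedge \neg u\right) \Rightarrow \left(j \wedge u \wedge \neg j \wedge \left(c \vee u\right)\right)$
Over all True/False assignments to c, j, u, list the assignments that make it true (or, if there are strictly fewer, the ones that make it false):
is false only for:
  c=False, j=True, u=False;
  c=True, j=True, u=False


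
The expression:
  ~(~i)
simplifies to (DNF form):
i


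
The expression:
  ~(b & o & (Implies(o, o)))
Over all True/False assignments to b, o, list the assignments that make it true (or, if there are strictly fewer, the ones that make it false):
is false only for:
  b=True, o=True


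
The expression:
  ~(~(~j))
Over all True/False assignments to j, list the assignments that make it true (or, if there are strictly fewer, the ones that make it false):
is true only for:
  j=False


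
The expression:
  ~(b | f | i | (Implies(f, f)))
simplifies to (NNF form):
False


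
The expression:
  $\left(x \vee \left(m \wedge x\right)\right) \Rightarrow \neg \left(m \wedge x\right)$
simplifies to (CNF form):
$\neg m \vee \neg x$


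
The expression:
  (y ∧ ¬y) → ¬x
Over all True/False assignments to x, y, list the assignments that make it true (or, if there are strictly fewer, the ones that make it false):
is always true.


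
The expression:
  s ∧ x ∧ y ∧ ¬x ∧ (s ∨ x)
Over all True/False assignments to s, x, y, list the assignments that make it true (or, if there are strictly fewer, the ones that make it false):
is never true.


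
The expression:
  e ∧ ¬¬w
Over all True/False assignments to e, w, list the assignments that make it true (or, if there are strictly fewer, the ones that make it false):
is true only for:
  e=True, w=True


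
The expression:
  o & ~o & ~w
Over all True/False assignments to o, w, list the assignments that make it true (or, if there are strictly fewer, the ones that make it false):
is never true.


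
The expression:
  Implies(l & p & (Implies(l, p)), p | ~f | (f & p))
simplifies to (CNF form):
True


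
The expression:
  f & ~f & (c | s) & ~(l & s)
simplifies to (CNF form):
False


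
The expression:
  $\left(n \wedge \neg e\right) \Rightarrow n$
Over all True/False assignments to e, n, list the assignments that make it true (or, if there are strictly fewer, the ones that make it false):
is always true.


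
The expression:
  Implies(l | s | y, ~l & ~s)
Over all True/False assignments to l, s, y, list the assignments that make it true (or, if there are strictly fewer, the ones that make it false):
is true only for:
  l=False, s=False, y=False;
  l=False, s=False, y=True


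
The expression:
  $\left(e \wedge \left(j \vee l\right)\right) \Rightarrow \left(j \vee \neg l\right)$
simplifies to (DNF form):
$j \vee \neg e \vee \neg l$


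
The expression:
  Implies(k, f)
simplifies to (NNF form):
f | ~k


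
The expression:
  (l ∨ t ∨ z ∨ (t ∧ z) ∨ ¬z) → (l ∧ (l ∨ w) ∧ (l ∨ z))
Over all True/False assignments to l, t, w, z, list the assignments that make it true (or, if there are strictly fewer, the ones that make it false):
is true only for:
  l=True, t=False, w=False, z=False;
  l=True, t=False, w=False, z=True;
  l=True, t=False, w=True, z=False;
  l=True, t=False, w=True, z=True;
  l=True, t=True, w=False, z=False;
  l=True, t=True, w=False, z=True;
  l=True, t=True, w=True, z=False;
  l=True, t=True, w=True, z=True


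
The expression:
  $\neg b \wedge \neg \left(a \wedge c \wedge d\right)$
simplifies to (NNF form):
$\neg b \wedge \left(\neg a \vee \neg c \vee \neg d\right)$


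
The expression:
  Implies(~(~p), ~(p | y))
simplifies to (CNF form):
~p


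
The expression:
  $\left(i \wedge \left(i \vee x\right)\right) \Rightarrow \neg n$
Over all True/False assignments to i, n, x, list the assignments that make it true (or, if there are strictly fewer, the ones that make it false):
is false only for:
  i=True, n=True, x=False;
  i=True, n=True, x=True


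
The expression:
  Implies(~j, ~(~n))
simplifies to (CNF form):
j | n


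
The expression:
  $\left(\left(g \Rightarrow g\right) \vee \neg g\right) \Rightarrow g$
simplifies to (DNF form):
$g$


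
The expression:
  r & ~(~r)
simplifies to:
r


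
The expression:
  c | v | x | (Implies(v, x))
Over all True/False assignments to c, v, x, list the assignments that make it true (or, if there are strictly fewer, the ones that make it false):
is always true.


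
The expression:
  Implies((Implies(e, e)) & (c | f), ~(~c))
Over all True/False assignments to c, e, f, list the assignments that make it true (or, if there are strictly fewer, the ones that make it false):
is false only for:
  c=False, e=False, f=True;
  c=False, e=True, f=True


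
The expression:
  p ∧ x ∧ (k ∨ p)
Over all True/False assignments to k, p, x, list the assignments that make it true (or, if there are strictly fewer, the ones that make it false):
is true only for:
  k=False, p=True, x=True;
  k=True, p=True, x=True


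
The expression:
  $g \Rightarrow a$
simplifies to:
$a \vee \neg g$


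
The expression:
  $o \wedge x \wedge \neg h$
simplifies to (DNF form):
$o \wedge x \wedge \neg h$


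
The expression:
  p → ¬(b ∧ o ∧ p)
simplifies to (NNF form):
¬b ∨ ¬o ∨ ¬p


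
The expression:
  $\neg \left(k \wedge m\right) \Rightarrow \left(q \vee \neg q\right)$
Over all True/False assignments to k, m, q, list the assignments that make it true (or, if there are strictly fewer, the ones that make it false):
is always true.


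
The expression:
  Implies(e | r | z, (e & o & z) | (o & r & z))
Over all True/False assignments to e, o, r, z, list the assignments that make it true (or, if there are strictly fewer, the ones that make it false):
is true only for:
  e=False, o=False, r=False, z=False;
  e=False, o=True, r=False, z=False;
  e=False, o=True, r=True, z=True;
  e=True, o=True, r=False, z=True;
  e=True, o=True, r=True, z=True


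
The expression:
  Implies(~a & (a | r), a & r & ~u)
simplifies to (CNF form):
a | ~r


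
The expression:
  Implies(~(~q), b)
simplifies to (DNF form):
b | ~q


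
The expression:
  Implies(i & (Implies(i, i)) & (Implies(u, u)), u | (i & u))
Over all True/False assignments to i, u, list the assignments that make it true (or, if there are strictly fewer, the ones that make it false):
is false only for:
  i=True, u=False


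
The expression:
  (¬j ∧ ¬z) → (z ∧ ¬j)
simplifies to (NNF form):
j ∨ z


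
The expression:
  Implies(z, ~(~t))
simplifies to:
t | ~z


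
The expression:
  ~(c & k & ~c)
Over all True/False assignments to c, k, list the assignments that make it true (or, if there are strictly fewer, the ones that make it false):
is always true.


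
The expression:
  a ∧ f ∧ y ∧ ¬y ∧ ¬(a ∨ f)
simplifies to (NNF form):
False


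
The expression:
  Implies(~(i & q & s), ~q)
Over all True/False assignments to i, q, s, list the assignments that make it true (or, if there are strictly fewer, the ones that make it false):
is false only for:
  i=False, q=True, s=False;
  i=False, q=True, s=True;
  i=True, q=True, s=False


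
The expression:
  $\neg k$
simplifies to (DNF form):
$\neg k$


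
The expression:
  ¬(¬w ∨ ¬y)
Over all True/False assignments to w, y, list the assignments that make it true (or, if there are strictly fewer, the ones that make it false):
is true only for:
  w=True, y=True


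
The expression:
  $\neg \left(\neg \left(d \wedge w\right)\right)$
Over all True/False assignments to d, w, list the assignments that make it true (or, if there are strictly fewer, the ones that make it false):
is true only for:
  d=True, w=True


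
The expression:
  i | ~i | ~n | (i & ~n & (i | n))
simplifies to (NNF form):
True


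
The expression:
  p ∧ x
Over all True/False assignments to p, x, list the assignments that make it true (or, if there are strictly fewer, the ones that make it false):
is true only for:
  p=True, x=True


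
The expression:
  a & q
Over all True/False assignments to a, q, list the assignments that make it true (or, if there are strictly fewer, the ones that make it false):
is true only for:
  a=True, q=True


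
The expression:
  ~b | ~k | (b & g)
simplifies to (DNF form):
g | ~b | ~k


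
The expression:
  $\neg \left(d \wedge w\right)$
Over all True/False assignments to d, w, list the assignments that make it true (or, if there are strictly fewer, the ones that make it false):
is false only for:
  d=True, w=True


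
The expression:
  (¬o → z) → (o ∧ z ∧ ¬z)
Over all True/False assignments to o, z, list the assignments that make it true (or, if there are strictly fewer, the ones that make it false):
is true only for:
  o=False, z=False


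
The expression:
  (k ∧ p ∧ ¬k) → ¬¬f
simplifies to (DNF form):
True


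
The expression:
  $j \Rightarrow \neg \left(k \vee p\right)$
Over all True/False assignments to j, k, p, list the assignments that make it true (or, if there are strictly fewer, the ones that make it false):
is false only for:
  j=True, k=False, p=True;
  j=True, k=True, p=False;
  j=True, k=True, p=True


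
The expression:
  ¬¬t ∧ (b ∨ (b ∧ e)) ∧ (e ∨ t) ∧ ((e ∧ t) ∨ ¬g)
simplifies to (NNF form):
b ∧ t ∧ (e ∨ ¬g)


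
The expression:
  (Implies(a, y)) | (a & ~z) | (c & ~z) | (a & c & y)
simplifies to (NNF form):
y | ~a | ~z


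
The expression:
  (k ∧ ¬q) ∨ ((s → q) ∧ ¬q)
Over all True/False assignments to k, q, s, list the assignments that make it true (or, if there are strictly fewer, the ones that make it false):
is true only for:
  k=False, q=False, s=False;
  k=True, q=False, s=False;
  k=True, q=False, s=True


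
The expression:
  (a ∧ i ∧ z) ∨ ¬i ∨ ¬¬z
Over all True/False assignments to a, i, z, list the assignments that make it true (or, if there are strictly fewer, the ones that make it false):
is false only for:
  a=False, i=True, z=False;
  a=True, i=True, z=False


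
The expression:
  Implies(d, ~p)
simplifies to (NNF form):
~d | ~p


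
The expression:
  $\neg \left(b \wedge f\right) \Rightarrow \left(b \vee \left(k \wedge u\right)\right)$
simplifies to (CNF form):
$\left(b \vee k\right) \wedge \left(b \vee u\right)$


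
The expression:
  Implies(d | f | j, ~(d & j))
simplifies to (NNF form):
~d | ~j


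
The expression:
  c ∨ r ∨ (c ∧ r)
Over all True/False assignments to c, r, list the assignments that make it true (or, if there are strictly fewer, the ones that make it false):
is false only for:
  c=False, r=False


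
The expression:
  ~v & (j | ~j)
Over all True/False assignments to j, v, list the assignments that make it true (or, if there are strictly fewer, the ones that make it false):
is true only for:
  j=False, v=False;
  j=True, v=False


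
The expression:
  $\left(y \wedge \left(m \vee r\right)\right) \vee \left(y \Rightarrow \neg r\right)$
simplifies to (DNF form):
$\text{True}$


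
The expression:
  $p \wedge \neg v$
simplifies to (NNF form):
$p \wedge \neg v$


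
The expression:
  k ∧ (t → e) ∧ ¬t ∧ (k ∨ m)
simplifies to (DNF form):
k ∧ ¬t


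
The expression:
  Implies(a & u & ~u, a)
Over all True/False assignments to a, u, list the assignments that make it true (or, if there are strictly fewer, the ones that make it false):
is always true.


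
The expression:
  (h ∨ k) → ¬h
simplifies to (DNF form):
¬h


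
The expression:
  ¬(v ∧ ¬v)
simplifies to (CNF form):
True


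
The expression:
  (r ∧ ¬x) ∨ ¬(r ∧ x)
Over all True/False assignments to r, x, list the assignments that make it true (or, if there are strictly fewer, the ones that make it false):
is false only for:
  r=True, x=True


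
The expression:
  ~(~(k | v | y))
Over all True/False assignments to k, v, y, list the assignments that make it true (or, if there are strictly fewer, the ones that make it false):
is false only for:
  k=False, v=False, y=False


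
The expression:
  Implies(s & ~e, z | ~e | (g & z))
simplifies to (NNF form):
True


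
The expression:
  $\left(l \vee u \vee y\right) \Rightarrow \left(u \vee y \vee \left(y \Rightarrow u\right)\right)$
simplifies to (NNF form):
$\text{True}$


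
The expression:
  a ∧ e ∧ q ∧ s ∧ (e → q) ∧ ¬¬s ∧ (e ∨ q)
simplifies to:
a ∧ e ∧ q ∧ s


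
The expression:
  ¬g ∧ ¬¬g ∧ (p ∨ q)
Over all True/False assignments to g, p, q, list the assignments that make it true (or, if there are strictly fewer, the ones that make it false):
is never true.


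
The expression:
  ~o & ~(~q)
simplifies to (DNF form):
q & ~o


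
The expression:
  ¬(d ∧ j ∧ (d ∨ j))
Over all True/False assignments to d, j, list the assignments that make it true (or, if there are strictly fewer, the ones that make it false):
is false only for:
  d=True, j=True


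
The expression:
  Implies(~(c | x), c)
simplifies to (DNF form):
c | x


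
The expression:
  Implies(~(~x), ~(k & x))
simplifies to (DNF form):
~k | ~x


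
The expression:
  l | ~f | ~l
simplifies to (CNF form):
True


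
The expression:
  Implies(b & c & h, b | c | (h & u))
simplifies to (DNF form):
True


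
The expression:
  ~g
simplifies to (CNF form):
~g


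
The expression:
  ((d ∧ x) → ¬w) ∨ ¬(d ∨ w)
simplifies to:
¬d ∨ ¬w ∨ ¬x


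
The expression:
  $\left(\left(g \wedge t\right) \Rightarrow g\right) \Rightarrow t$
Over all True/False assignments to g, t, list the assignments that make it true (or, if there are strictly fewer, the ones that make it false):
is true only for:
  g=False, t=True;
  g=True, t=True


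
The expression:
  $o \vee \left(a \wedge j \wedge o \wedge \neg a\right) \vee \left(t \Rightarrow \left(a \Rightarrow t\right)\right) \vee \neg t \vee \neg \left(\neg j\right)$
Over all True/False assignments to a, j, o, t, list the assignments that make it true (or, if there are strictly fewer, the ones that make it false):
is always true.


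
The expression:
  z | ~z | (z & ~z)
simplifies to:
True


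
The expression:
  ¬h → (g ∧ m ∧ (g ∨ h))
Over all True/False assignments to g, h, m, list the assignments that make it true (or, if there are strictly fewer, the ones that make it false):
is false only for:
  g=False, h=False, m=False;
  g=False, h=False, m=True;
  g=True, h=False, m=False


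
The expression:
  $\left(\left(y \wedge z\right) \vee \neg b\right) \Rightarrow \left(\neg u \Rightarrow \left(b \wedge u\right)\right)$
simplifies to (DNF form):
$u \vee \left(b \wedge \neg y\right) \vee \left(b \wedge \neg z\right)$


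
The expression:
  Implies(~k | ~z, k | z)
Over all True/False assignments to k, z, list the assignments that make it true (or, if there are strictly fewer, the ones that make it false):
is false only for:
  k=False, z=False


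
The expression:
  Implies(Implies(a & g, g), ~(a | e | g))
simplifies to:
~a & ~e & ~g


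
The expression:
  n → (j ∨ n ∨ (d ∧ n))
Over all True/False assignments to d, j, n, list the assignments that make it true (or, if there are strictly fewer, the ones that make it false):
is always true.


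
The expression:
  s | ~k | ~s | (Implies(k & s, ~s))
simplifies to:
True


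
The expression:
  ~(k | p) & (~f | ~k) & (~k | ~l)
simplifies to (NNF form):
~k & ~p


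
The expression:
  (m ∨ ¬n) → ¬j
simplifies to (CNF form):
(n ∨ ¬j) ∧ (¬j ∨ ¬m)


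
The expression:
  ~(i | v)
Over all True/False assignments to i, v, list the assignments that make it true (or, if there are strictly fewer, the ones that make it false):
is true only for:
  i=False, v=False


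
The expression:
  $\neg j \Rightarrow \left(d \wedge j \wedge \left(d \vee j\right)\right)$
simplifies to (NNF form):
$j$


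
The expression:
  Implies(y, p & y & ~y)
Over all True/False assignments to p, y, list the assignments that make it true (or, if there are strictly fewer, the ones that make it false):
is true only for:
  p=False, y=False;
  p=True, y=False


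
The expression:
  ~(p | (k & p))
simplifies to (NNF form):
~p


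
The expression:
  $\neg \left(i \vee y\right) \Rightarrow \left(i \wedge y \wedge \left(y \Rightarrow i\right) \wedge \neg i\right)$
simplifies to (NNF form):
$i \vee y$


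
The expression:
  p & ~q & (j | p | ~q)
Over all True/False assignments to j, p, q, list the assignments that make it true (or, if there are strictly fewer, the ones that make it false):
is true only for:
  j=False, p=True, q=False;
  j=True, p=True, q=False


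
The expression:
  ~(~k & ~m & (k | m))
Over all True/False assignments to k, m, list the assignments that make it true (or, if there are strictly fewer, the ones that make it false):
is always true.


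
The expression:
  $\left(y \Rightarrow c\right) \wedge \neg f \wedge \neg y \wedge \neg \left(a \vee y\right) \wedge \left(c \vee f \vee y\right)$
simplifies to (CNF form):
$c \wedge \neg a \wedge \neg f \wedge \neg y$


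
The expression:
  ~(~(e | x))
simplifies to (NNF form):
e | x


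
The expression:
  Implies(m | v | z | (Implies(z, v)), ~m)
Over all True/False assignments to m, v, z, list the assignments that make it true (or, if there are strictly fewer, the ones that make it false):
is true only for:
  m=False, v=False, z=False;
  m=False, v=False, z=True;
  m=False, v=True, z=False;
  m=False, v=True, z=True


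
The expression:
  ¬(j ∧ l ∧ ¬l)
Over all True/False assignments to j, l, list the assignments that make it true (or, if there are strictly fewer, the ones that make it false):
is always true.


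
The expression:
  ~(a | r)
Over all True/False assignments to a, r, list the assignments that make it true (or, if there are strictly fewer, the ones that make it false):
is true only for:
  a=False, r=False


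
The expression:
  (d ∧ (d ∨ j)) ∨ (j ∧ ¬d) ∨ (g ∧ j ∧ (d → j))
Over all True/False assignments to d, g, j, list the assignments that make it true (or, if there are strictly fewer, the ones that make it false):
is false only for:
  d=False, g=False, j=False;
  d=False, g=True, j=False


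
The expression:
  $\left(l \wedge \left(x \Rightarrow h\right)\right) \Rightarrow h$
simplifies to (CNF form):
$h \vee x \vee \neg l$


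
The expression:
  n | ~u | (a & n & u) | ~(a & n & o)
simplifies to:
True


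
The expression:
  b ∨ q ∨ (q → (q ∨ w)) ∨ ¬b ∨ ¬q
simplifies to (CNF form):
True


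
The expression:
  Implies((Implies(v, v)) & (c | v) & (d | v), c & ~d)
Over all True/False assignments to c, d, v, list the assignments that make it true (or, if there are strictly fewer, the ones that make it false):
is true only for:
  c=False, d=False, v=False;
  c=False, d=True, v=False;
  c=True, d=False, v=False;
  c=True, d=False, v=True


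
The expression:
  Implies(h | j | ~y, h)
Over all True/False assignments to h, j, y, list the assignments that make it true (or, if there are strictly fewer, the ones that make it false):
is false only for:
  h=False, j=False, y=False;
  h=False, j=True, y=False;
  h=False, j=True, y=True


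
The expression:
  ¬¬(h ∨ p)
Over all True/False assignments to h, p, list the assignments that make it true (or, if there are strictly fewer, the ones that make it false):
is false only for:
  h=False, p=False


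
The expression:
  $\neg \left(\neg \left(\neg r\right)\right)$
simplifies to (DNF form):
$\neg r$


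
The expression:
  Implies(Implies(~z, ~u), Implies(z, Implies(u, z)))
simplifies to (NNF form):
True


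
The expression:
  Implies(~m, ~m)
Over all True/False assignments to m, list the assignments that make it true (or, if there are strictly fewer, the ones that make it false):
is always true.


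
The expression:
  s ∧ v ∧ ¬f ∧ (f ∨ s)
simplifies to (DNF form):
s ∧ v ∧ ¬f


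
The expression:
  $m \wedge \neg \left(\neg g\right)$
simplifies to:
$g \wedge m$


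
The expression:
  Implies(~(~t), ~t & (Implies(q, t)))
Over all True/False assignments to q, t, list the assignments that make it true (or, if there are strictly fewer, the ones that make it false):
is true only for:
  q=False, t=False;
  q=True, t=False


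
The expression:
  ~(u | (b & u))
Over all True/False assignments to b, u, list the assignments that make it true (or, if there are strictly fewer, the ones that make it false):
is true only for:
  b=False, u=False;
  b=True, u=False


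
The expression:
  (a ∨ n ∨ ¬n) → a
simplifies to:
a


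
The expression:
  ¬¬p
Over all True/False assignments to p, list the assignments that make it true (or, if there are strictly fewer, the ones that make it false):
is true only for:
  p=True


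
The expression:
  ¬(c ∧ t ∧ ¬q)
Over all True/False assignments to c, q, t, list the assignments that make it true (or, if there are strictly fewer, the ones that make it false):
is false only for:
  c=True, q=False, t=True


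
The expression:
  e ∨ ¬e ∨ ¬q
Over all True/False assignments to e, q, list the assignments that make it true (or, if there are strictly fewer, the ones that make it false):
is always true.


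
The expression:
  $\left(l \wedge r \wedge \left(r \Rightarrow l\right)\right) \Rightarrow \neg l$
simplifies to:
$\neg l \vee \neg r$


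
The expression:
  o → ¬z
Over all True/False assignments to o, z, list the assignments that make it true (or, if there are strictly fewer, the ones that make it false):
is false only for:
  o=True, z=True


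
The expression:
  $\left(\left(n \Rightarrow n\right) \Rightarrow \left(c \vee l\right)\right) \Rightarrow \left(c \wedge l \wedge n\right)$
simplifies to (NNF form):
$\left(\neg c \wedge \neg l\right) \vee \left(c \wedge l \wedge n\right)$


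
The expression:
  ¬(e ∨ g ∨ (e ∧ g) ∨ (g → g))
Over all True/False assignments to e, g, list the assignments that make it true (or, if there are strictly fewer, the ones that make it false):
is never true.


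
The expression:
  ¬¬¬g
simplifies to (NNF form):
¬g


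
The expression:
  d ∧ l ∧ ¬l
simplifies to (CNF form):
False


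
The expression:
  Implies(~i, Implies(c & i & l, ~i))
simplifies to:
True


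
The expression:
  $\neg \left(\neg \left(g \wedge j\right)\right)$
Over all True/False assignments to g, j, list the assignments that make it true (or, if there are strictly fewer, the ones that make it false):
is true only for:
  g=True, j=True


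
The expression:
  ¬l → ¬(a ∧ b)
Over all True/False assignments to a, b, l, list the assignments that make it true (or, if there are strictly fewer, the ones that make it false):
is false only for:
  a=True, b=True, l=False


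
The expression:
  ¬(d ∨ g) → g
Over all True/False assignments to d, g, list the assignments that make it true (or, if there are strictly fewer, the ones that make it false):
is false only for:
  d=False, g=False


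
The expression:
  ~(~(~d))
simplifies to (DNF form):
~d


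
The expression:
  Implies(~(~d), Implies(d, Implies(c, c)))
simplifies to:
True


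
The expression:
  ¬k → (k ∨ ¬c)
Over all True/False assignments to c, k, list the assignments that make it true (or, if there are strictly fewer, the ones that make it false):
is false only for:
  c=True, k=False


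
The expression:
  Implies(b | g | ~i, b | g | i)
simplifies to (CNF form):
b | g | i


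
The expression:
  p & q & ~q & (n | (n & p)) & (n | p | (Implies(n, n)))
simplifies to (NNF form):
False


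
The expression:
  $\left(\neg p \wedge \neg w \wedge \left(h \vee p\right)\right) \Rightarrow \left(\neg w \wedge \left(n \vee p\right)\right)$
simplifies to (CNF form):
$n \vee p \vee w \vee \neg h$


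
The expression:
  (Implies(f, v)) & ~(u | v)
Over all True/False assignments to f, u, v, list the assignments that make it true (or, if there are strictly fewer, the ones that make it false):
is true only for:
  f=False, u=False, v=False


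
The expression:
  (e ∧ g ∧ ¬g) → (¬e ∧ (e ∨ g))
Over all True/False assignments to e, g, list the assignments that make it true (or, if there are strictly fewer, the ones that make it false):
is always true.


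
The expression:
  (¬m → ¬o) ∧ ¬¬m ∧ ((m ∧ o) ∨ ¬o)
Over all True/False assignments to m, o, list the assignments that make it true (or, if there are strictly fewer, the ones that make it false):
is true only for:
  m=True, o=False;
  m=True, o=True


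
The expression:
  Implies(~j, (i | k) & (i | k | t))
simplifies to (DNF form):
i | j | k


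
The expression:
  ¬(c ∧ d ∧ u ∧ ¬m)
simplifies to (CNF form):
m ∨ ¬c ∨ ¬d ∨ ¬u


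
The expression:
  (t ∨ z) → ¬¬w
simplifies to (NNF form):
w ∨ (¬t ∧ ¬z)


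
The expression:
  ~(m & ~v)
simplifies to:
v | ~m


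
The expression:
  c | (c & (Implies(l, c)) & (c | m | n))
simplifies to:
c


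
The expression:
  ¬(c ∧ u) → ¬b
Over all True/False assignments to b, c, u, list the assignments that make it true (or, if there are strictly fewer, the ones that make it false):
is false only for:
  b=True, c=False, u=False;
  b=True, c=False, u=True;
  b=True, c=True, u=False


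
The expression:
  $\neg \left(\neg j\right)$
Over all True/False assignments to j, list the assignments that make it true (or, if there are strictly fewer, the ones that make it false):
is true only for:
  j=True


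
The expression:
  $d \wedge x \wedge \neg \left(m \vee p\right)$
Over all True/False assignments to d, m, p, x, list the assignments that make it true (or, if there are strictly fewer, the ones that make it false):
is true only for:
  d=True, m=False, p=False, x=True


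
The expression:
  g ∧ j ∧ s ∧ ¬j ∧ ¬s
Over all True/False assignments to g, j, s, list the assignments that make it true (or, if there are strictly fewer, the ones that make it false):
is never true.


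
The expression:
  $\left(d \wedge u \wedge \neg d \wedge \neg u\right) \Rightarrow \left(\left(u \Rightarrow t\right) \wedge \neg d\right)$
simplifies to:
$\text{True}$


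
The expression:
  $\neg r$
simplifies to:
$\neg r$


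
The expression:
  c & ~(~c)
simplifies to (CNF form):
c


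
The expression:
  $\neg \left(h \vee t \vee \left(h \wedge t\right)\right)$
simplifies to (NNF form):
$\neg h \wedge \neg t$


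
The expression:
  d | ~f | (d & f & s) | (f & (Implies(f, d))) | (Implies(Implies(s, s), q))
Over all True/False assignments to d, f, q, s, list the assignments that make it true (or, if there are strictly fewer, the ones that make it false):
is false only for:
  d=False, f=True, q=False, s=False;
  d=False, f=True, q=False, s=True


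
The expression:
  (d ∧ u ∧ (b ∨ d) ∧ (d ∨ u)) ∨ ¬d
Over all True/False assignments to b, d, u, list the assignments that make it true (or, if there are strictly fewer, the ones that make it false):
is false only for:
  b=False, d=True, u=False;
  b=True, d=True, u=False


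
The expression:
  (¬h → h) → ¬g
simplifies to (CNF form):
¬g ∨ ¬h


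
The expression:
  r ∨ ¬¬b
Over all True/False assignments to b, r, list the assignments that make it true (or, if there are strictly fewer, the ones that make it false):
is false only for:
  b=False, r=False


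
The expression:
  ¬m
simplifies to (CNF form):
¬m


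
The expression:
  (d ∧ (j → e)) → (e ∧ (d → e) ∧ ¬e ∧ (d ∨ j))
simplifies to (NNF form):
(j ∧ ¬e) ∨ ¬d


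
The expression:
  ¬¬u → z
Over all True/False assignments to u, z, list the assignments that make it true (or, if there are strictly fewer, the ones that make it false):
is false only for:
  u=True, z=False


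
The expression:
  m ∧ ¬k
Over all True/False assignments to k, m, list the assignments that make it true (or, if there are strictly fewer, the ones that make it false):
is true only for:
  k=False, m=True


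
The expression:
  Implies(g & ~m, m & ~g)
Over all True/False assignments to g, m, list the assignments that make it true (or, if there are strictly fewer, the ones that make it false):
is false only for:
  g=True, m=False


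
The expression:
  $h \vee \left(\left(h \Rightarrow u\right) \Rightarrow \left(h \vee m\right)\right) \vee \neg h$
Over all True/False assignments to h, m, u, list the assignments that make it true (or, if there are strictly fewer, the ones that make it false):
is always true.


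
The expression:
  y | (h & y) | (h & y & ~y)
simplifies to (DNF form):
y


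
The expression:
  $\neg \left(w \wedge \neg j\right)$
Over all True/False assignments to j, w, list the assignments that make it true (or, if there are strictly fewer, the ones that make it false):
is false only for:
  j=False, w=True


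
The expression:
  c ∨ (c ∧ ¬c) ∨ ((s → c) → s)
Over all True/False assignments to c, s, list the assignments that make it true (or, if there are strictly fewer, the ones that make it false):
is false only for:
  c=False, s=False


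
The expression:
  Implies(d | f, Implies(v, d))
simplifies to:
d | ~f | ~v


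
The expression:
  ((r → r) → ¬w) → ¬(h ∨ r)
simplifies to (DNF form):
w ∨ (¬h ∧ ¬r)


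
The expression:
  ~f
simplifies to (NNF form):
~f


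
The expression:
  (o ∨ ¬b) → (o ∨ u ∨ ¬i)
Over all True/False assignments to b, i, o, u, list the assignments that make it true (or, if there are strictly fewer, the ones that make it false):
is false only for:
  b=False, i=True, o=False, u=False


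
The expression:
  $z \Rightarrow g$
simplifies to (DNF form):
$g \vee \neg z$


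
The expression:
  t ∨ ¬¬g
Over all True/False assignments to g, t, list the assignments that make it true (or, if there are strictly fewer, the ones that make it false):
is false only for:
  g=False, t=False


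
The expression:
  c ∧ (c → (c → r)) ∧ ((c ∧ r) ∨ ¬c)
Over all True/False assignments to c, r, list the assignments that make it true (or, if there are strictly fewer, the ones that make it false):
is true only for:
  c=True, r=True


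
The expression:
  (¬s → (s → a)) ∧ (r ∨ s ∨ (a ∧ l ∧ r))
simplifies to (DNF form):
r ∨ s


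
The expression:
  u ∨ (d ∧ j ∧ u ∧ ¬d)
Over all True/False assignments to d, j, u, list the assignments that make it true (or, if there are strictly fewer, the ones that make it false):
is true only for:
  d=False, j=False, u=True;
  d=False, j=True, u=True;
  d=True, j=False, u=True;
  d=True, j=True, u=True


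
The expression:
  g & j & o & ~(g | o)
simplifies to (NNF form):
False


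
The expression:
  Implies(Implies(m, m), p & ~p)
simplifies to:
False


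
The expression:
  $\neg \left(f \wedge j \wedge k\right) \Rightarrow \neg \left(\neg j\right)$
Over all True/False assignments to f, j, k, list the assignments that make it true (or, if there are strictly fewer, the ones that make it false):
is true only for:
  f=False, j=True, k=False;
  f=False, j=True, k=True;
  f=True, j=True, k=False;
  f=True, j=True, k=True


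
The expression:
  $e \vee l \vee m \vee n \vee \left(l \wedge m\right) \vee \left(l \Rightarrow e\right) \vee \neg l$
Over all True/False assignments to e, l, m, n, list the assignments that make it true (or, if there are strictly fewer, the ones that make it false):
is always true.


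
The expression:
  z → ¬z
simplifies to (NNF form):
¬z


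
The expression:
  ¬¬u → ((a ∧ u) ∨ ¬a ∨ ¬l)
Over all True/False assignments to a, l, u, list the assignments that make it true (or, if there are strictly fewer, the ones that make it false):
is always true.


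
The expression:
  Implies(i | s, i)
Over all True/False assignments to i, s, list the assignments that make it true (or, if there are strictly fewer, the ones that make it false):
is false only for:
  i=False, s=True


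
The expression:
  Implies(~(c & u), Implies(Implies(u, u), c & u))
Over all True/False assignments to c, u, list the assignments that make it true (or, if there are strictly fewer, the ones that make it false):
is true only for:
  c=True, u=True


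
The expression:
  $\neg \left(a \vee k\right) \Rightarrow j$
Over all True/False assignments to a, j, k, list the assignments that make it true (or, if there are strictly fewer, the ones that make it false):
is false only for:
  a=False, j=False, k=False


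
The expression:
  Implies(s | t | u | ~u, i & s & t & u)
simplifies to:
i & s & t & u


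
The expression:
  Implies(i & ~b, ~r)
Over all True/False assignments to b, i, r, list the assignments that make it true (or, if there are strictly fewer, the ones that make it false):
is false only for:
  b=False, i=True, r=True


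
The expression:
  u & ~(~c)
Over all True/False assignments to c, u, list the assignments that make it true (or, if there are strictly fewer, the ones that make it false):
is true only for:
  c=True, u=True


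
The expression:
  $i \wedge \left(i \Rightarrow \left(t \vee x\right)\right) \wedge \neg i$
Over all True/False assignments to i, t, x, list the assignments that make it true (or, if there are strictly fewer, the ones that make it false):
is never true.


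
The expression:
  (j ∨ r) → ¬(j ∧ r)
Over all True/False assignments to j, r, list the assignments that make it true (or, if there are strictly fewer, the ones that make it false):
is false only for:
  j=True, r=True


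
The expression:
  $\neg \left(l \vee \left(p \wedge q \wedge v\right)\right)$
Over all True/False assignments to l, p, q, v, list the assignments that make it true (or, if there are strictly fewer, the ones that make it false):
is true only for:
  l=False, p=False, q=False, v=False;
  l=False, p=False, q=False, v=True;
  l=False, p=False, q=True, v=False;
  l=False, p=False, q=True, v=True;
  l=False, p=True, q=False, v=False;
  l=False, p=True, q=False, v=True;
  l=False, p=True, q=True, v=False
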